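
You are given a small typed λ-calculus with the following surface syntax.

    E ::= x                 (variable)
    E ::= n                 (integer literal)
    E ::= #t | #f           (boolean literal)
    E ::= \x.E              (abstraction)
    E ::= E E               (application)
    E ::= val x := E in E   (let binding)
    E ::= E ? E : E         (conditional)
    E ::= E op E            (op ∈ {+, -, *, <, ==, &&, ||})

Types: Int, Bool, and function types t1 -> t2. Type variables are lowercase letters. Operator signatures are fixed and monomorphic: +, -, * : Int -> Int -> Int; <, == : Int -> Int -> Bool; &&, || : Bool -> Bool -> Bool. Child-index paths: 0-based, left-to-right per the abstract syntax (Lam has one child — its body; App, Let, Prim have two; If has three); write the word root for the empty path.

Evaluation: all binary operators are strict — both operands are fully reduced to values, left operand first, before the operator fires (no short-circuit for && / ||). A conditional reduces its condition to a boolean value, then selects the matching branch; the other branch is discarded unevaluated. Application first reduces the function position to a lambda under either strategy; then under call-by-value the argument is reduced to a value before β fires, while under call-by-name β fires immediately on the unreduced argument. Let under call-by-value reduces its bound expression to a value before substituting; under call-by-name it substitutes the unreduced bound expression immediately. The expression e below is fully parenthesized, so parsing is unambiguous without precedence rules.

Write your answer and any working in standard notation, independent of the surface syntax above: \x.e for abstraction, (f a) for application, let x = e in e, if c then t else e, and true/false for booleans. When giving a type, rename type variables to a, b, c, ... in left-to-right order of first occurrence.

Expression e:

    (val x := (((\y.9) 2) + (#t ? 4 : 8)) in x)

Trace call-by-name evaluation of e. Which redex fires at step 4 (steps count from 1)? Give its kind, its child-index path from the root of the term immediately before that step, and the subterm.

Answer: delta at root : (9 + 4)

Trace:
step 0: (let x = (((\y.9) 2) + (if true then 4 else 8)) in x)
step 1: [let@root] (((\y.9) 2) + (if true then 4 else 8))
step 2: [beta@0] (9 + (if true then 4 else 8))
step 3: [if@1] (9 + 4)
step 4: [delta@root] 13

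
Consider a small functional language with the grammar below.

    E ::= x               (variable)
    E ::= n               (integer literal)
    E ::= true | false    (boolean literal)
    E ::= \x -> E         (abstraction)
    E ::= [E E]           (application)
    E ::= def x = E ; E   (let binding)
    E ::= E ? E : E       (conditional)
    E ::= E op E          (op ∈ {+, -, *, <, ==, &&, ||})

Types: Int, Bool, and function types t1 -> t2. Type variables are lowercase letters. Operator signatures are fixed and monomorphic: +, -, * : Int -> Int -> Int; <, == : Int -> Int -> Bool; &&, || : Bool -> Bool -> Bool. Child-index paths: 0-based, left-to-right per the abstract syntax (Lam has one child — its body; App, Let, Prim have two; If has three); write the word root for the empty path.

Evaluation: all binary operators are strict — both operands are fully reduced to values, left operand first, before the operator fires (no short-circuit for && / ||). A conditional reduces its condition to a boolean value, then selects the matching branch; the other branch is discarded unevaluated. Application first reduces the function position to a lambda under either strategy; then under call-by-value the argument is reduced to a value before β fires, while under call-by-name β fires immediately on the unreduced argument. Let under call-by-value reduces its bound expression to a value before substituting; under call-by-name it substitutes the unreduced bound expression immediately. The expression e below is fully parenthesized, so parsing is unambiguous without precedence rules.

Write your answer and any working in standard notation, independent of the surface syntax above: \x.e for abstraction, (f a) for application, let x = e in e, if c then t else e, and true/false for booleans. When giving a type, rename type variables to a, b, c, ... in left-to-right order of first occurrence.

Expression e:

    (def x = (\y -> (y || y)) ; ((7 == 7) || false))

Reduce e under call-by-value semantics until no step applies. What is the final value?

Derivation:
step 0: (let x = (\y.(y || y)) in ((7 == 7) || false))
step 1: [let@root] ((7 == 7) || false)
step 2: [delta@0] (true || false)
step 3: [delta@root] true

Answer: true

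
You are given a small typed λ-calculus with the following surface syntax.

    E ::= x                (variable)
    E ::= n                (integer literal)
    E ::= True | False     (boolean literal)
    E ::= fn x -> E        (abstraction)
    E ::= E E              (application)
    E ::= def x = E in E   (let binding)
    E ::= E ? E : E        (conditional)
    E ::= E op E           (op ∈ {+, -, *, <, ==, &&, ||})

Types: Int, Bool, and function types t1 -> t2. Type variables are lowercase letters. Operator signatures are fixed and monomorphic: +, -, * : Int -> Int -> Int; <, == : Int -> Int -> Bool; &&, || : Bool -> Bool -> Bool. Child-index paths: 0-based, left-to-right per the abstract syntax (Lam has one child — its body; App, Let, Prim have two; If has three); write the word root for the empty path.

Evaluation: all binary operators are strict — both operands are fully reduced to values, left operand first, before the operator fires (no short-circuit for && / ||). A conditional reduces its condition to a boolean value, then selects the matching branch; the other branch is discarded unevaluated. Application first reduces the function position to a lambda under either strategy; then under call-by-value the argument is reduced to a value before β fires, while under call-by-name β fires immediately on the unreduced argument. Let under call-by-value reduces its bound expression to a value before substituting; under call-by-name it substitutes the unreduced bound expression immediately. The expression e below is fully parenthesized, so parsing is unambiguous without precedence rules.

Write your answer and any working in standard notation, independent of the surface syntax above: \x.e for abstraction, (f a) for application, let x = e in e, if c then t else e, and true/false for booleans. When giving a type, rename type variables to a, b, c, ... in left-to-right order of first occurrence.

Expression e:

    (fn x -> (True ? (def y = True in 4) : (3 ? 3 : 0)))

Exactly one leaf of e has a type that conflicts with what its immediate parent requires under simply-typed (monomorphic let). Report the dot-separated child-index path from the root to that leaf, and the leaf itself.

Derivation:
  unify Bool ~ Bool
let y : Bool
  unify Int ~ Bool
  FAIL: mismatch Int ~ Bool

Answer: 0.2.0 : 3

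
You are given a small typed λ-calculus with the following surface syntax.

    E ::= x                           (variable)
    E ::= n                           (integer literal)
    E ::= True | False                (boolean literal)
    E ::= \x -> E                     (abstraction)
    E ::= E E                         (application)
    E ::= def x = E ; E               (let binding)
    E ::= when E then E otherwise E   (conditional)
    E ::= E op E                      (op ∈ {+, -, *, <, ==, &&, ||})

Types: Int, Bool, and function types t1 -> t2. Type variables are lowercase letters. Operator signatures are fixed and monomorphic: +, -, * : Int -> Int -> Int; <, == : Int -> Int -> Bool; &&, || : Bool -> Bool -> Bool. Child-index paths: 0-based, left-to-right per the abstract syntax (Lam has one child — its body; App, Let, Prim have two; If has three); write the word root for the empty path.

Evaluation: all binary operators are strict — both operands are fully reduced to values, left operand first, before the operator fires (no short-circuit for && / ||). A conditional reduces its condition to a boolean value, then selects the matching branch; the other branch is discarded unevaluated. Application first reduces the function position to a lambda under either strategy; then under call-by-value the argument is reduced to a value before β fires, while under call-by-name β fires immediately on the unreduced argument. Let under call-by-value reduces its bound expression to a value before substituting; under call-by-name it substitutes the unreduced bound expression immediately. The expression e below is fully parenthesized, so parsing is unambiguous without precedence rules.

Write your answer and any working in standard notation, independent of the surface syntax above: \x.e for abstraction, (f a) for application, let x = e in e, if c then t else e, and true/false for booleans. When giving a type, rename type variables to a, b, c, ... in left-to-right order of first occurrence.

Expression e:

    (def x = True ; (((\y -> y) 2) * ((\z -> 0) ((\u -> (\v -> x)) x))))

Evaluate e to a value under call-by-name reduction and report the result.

Trace:
step 0: (let x = true in (((\y.y) 2) * ((\z.0) ((\u.(\v.x)) x))))
step 1: [let@root] (((\y.y) 2) * ((\z.0) ((\u.(\v.true)) true)))
step 2: [beta@0] (2 * ((\z.0) ((\u.(\v.true)) true)))
step 3: [beta@1] (2 * 0)
step 4: [delta@root] 0

Answer: 0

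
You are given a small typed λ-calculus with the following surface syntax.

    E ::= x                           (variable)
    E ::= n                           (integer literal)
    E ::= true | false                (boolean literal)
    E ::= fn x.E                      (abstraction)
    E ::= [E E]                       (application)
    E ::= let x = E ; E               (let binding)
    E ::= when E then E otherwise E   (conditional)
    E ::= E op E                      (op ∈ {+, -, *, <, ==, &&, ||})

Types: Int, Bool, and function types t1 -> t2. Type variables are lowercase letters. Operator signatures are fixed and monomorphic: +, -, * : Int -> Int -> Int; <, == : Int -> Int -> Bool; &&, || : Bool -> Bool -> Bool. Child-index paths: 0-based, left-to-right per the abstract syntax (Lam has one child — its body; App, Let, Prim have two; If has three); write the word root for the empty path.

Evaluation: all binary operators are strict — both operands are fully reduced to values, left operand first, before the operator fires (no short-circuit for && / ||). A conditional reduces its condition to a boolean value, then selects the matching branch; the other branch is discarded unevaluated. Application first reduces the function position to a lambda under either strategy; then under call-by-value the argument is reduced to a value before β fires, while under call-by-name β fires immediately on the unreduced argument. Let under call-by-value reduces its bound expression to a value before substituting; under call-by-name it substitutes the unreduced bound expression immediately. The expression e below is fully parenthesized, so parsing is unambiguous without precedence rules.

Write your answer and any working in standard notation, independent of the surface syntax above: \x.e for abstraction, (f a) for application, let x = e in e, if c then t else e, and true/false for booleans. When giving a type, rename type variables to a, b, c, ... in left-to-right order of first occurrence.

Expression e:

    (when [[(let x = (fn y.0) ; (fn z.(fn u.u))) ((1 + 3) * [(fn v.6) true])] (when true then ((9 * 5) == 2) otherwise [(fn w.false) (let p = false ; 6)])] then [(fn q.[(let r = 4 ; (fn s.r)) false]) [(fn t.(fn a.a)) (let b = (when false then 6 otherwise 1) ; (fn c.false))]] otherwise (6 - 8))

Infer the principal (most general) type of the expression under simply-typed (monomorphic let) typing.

Derivation:
\y._ : a -> Int
let x : a -> Int
u : c
\u._ : c -> c
\z._ : b -> c -> c
  unify Int ~ Int
  unify Int ~ Int
  unify Int ~ Int
\v._ : d -> Int
  unify d -> Int ~ Bool -> e
  unify d ~ Bool
  unify Int ~ e
_ _ : Int
  unify Int ~ Int
  unify b -> c -> c ~ Int -> f
  unify b ~ Int
  unify c -> c ~ f
_ _ : c -> c
  unify Bool ~ Bool
  unify Int ~ Int
  unify Int ~ Int
  unify Int ~ Int
  unify Int ~ Int
\w._ : g -> Bool
let p : Bool
  unify g -> Bool ~ Int -> h
  unify g ~ Int
  unify Bool ~ h
_ _ : Bool
  unify Bool ~ Bool
  unify c -> c ~ Bool -> i
  unify c ~ Bool
  unify Bool ~ i
_ _ : Bool
  unify Bool ~ Bool
let r : Int
r : Int
\s._ : k -> Int
  unify k -> Int ~ Bool -> l
  unify k ~ Bool
  unify Int ~ l
_ _ : Int
\q._ : j -> Int
a : n
\a._ : n -> n
\t._ : m -> n -> n
  unify Bool ~ Bool
  unify Int ~ Int
let b : Int
\c._ : o -> Bool
  unify m -> n -> n ~ (o -> Bool) -> p
  unify m ~ o -> Bool
  unify n -> n ~ p
_ _ : n -> n
  unify j -> Int ~ (n -> n) -> q
  unify j ~ n -> n
  unify Int ~ q
_ _ : Int
  unify Int ~ Int
  unify Int ~ Int
  unify Int ~ Int

Answer: Int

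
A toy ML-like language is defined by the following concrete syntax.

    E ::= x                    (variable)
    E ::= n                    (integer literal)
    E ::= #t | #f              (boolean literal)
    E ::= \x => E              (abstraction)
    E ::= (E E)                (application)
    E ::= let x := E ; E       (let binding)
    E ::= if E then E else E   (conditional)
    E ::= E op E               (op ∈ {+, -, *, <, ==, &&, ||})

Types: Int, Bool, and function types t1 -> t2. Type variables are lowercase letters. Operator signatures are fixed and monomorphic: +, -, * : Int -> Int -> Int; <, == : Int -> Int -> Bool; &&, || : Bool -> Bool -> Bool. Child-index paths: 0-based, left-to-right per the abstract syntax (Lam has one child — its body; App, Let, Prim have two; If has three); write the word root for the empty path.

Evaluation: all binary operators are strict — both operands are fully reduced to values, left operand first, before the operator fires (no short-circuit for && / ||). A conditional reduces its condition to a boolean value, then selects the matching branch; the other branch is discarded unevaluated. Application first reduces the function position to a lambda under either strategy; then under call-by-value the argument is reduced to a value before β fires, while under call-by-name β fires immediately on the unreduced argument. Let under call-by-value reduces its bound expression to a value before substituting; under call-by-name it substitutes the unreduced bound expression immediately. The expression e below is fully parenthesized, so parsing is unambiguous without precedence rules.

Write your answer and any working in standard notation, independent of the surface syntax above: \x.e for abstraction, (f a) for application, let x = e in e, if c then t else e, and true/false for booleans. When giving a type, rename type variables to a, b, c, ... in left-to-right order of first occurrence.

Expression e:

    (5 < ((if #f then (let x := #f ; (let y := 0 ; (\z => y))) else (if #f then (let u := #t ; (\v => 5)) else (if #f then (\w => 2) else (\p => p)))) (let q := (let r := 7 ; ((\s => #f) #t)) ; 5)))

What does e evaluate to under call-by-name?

Working:
step 0: (5 < ((if false then (let x = false in (let y = 0 in (\z.y))) else (if false then (let u = true in (\v.5)) else (if false then (\w.2) else (\p.p)))) (let q = (let r = 7 in ((\s.false) true)) in 5)))
step 1: [if@1.0] (5 < ((if false then (let u = true in (\v.5)) else (if false then (\w.2) else (\p.p))) (let q = (let r = 7 in ((\s.false) true)) in 5)))
step 2: [if@1.0] (5 < ((if false then (\w.2) else (\p.p)) (let q = (let r = 7 in ((\s.false) true)) in 5)))
step 3: [if@1.0] (5 < ((\p.p) (let q = (let r = 7 in ((\s.false) true)) in 5)))
step 4: [beta@1] (5 < (let q = (let r = 7 in ((\s.false) true)) in 5))
step 5: [let@1] (5 < 5)
step 6: [delta@root] false

Answer: false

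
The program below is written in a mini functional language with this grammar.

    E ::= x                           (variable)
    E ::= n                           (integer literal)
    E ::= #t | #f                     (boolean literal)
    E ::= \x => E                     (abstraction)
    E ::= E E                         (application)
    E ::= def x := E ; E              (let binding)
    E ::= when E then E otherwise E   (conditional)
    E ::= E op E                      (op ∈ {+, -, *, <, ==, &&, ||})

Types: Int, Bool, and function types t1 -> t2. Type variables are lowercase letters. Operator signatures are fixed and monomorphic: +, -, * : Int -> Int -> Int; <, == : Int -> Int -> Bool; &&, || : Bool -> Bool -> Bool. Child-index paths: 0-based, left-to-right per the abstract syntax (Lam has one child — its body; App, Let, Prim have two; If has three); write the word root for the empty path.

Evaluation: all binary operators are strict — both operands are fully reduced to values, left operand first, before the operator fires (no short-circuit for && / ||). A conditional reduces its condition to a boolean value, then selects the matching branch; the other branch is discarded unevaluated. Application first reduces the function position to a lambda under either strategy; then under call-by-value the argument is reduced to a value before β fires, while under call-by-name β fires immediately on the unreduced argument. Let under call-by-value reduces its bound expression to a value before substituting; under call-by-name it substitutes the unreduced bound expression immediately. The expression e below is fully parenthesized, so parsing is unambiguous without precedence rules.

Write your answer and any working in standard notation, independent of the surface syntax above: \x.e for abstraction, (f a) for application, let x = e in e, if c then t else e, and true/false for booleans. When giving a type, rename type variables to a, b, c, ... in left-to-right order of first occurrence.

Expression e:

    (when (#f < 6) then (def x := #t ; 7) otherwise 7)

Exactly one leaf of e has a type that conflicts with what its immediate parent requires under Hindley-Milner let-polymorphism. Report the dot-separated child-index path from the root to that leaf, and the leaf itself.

Answer: 0.0 : false

Working:
  unify Bool ~ Int
  FAIL: mismatch Bool ~ Int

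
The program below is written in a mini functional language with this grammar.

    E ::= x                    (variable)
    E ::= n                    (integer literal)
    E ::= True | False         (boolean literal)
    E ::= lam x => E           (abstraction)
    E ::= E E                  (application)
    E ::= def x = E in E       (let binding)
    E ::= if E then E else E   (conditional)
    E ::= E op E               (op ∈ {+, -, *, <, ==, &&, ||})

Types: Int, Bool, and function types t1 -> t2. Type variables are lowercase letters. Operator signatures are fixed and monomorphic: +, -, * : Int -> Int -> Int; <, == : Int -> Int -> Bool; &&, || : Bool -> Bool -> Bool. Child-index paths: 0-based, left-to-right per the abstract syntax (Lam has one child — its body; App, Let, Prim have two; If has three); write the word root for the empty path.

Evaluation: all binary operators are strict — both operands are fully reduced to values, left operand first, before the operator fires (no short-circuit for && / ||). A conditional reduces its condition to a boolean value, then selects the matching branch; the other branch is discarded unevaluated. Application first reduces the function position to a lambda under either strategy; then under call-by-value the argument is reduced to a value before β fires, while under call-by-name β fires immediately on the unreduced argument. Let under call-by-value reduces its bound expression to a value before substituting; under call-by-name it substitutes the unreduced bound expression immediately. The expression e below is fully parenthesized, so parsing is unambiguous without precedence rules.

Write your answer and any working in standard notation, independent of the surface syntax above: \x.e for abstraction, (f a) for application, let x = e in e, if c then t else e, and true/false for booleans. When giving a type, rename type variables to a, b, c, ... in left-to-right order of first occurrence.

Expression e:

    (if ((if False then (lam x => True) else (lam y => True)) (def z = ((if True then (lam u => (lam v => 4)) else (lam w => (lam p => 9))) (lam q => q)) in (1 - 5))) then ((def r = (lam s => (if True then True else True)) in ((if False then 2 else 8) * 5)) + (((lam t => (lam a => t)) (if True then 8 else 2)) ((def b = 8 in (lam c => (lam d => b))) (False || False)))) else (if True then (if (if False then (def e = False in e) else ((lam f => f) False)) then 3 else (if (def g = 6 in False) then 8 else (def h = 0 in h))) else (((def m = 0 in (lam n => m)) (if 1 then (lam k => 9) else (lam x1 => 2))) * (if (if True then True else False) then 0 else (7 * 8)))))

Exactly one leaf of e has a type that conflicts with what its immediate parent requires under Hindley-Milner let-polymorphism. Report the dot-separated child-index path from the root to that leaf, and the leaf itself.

Working:
  unify Bool ~ Bool
\x._ : a -> Bool
\y._ : b -> Bool
  unify a -> Bool ~ b -> Bool
  unify a ~ b
  unify Bool ~ Bool
  unify Bool ~ Bool
\v._ : d -> Int
\u._ : c -> d -> Int
\p._ : f -> Int
\w._ : e -> f -> Int
  unify c -> d -> Int ~ e -> f -> Int
  unify c ~ e
  unify d -> Int ~ f -> Int
  unify d ~ f
  unify Int ~ Int
q : g
\q._ : g -> g
  unify e -> f -> Int ~ (g -> g) -> h
  unify e ~ g -> g
  unify f -> Int ~ h
_ _ : f -> Int
let z : forall. f -> Int
  unify Int ~ Int
  unify Int ~ Int
  unify b -> Bool ~ Int -> i
  unify b ~ Int
  unify Bool ~ i
_ _ : Bool
  unify Bool ~ Bool
  unify Bool ~ Bool
  unify Bool ~ Bool
\s._ : j -> Bool
let r : forall. j -> Bool
  unify Bool ~ Bool
  unify Int ~ Int
  unify Int ~ Int
  unify Int ~ Int
  unify Int ~ Int
t : k
\a._ : l -> k
\t._ : k -> l -> k
  unify Bool ~ Bool
  unify Int ~ Int
  unify k -> l -> k ~ Int -> m
  unify k ~ Int
  unify l -> Int ~ m
_ _ : l -> Int
let b : Int
b : Int
\d._ : o -> Int
\c._ : n -> o -> Int
  unify Bool ~ Bool
  unify Bool ~ Bool
  unify n -> o -> Int ~ Bool -> p
  unify n ~ Bool
  unify o -> Int ~ p
_ _ : o -> Int
  unify l -> Int ~ (o -> Int) -> q
  unify l ~ o -> Int
  unify Int ~ q
_ _ : Int
  unify Int ~ Int
  unify Bool ~ Bool
  unify Bool ~ Bool
let e : Bool
e : Bool
f : r
\f._ : r -> r
  unify r -> r ~ Bool -> s
  unify r ~ Bool
  unify Bool ~ s
_ _ : Bool
  unify Bool ~ Bool
  unify Bool ~ Bool
let g : Int
  unify Bool ~ Bool
let h : Int
h : Int
  unify Int ~ Int
  unify Int ~ Int
let m : Int
m : Int
\n._ : t -> Int
  unify Int ~ Bool
  FAIL: mismatch Int ~ Bool

Answer: 2.2.0.1.0 : 1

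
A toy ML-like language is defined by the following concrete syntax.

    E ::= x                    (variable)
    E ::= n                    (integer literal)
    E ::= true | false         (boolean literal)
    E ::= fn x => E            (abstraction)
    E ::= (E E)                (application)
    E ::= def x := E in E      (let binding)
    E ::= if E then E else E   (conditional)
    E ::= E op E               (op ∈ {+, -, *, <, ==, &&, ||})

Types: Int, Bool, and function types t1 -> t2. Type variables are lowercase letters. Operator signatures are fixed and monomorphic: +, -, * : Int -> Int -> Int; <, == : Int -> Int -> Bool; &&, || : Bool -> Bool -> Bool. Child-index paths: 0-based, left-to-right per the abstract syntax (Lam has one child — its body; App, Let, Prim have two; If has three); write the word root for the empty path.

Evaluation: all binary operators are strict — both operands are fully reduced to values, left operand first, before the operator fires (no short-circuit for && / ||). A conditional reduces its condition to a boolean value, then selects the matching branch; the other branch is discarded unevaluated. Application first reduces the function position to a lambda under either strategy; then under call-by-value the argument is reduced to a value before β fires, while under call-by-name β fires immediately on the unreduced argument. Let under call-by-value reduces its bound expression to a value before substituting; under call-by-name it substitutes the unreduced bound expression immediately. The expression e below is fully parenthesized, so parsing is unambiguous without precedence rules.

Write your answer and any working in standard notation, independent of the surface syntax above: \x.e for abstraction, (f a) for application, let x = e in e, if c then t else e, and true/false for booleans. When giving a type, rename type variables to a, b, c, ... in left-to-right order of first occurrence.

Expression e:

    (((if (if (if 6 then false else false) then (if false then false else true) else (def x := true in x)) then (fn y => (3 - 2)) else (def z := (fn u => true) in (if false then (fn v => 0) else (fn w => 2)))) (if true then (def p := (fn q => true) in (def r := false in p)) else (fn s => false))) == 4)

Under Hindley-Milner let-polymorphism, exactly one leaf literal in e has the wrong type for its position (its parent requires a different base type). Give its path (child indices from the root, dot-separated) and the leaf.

Working:
  unify Int ~ Bool
  FAIL: mismatch Int ~ Bool

Answer: 0.0.0.0.0 : 6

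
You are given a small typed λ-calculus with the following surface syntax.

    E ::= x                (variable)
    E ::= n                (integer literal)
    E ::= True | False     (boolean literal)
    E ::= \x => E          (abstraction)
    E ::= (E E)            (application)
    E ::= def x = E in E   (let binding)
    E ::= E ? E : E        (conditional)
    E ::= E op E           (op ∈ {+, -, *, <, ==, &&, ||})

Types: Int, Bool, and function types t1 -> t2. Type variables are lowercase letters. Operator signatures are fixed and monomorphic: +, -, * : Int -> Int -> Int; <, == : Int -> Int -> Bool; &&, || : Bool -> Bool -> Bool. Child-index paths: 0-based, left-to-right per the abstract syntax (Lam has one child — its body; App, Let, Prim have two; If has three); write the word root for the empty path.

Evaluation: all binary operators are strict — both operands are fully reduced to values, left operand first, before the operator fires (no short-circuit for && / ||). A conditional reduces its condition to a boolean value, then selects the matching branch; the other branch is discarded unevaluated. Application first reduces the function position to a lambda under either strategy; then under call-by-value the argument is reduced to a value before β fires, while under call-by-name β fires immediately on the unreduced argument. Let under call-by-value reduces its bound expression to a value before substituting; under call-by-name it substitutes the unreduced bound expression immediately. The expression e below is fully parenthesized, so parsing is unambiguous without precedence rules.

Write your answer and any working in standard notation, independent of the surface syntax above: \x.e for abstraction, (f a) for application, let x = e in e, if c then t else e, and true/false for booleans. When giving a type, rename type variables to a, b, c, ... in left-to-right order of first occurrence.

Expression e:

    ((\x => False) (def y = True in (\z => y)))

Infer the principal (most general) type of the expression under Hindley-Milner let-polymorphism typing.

Derivation:
\x._ : a -> Bool
let y : Bool
y : Bool
\z._ : b -> Bool
  unify a -> Bool ~ (b -> Bool) -> c
  unify a ~ b -> Bool
  unify Bool ~ c
_ _ : Bool

Answer: Bool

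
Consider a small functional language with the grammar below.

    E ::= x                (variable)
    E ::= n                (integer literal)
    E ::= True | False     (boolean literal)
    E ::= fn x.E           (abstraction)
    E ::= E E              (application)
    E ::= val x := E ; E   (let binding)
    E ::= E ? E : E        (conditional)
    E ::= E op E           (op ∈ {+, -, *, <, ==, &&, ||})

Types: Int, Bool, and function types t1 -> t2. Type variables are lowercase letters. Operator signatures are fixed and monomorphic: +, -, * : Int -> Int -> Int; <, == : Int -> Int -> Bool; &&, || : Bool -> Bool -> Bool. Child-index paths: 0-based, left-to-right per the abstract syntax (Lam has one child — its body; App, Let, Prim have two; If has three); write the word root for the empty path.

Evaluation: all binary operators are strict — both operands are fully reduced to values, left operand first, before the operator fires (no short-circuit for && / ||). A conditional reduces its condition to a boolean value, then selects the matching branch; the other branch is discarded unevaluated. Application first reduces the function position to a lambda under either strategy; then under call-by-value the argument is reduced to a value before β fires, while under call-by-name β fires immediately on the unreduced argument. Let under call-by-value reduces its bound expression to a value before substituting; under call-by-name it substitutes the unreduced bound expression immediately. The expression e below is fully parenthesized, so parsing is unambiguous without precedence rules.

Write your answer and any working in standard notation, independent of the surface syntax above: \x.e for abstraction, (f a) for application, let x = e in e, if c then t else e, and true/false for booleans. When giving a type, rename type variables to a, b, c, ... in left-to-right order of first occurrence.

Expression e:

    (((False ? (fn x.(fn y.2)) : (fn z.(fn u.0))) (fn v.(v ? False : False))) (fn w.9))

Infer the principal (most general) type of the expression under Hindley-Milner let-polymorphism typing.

Answer: Int

Derivation:
  unify Bool ~ Bool
\y._ : b -> Int
\x._ : a -> b -> Int
\u._ : d -> Int
\z._ : c -> d -> Int
  unify a -> b -> Int ~ c -> d -> Int
  unify a ~ c
  unify b -> Int ~ d -> Int
  unify b ~ d
  unify Int ~ Int
v : e
  unify e ~ Bool
  unify Bool ~ Bool
\v._ : Bool -> Bool
  unify c -> d -> Int ~ (Bool -> Bool) -> f
  unify c ~ Bool -> Bool
  unify d -> Int ~ f
_ _ : d -> Int
\w._ : g -> Int
  unify d -> Int ~ (g -> Int) -> h
  unify d ~ g -> Int
  unify Int ~ h
_ _ : Int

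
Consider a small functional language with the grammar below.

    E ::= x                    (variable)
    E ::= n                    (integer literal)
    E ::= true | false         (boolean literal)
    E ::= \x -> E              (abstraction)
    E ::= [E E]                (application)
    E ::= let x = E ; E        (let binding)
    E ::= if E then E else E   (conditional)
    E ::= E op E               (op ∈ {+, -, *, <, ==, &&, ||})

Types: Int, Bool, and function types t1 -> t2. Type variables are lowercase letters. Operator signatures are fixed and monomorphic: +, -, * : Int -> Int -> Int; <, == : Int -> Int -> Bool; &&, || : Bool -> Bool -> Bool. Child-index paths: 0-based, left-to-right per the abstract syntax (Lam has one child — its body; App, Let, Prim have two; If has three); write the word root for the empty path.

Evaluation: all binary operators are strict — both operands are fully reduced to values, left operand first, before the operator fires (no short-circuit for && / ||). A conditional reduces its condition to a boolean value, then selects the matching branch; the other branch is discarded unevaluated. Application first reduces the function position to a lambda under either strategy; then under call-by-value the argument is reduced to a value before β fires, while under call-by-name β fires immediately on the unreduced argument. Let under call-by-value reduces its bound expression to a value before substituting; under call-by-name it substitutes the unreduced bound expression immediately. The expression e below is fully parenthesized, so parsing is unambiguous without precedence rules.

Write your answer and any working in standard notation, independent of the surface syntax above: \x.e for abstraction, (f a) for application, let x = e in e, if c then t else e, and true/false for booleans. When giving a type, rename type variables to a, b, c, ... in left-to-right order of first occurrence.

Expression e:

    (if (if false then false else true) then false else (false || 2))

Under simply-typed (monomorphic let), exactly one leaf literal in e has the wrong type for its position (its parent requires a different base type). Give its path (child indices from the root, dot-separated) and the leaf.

Trace:
  unify Bool ~ Bool
  unify Bool ~ Bool
  unify Bool ~ Bool
  unify Bool ~ Bool
  unify Int ~ Bool
  FAIL: mismatch Int ~ Bool

Answer: 2.1 : 2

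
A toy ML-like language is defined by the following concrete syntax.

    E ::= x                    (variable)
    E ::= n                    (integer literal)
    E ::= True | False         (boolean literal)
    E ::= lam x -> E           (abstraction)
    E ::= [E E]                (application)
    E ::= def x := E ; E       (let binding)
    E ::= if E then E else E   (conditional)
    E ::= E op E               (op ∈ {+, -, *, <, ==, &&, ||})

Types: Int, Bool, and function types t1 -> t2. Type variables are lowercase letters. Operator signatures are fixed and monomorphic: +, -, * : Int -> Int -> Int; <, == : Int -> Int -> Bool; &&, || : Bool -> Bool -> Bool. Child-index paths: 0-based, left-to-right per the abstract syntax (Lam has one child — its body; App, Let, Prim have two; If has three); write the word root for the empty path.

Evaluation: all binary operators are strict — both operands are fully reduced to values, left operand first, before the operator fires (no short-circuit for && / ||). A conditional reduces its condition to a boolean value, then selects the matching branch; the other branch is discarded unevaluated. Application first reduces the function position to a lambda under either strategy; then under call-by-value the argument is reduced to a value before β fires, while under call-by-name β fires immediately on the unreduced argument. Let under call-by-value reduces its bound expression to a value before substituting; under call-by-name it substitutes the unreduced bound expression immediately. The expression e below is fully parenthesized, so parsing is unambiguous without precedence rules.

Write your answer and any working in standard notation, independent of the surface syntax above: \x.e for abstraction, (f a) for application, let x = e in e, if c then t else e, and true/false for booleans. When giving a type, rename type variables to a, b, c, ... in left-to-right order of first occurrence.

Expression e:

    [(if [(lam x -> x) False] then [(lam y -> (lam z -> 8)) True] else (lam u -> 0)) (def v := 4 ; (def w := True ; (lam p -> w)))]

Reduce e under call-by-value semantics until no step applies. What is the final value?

Answer: 0

Derivation:
step 0: ((if ((\x.x) false) then ((\y.(\z.8)) true) else (\u.0)) (let v = 4 in (let w = true in (\p.w))))
step 1: [beta@0.0] ((if false then ((\y.(\z.8)) true) else (\u.0)) (let v = 4 in (let w = true in (\p.w))))
step 2: [if@0] ((\u.0) (let v = 4 in (let w = true in (\p.w))))
step 3: [let@1] ((\u.0) (let w = true in (\p.w)))
step 4: [let@1] ((\u.0) (\p.true))
step 5: [beta@root] 0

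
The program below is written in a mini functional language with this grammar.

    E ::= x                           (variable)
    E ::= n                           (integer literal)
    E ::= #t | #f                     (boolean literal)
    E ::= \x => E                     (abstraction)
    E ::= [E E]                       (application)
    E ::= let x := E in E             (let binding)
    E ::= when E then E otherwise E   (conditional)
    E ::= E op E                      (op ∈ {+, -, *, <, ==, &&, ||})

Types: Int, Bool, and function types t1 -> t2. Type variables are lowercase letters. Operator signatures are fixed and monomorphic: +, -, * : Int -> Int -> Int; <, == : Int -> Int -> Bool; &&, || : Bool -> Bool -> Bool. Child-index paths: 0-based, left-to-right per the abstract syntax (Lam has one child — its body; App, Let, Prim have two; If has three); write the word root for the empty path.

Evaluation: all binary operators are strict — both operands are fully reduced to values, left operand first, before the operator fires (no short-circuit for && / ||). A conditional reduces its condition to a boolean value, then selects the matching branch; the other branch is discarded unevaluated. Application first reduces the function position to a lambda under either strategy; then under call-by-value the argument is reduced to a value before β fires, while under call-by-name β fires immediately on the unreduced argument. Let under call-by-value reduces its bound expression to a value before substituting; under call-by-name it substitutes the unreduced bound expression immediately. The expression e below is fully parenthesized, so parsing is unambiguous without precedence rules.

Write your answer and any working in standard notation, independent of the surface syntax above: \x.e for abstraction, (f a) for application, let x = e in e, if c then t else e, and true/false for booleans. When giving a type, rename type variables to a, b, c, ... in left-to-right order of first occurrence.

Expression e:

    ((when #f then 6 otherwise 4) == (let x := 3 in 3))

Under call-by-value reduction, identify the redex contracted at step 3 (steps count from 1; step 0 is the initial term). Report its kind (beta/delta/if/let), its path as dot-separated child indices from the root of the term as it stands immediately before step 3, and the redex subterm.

Answer: delta at root : (4 == 3)

Working:
step 0: ((if false then 6 else 4) == (let x = 3 in 3))
step 1: [if@0] (4 == (let x = 3 in 3))
step 2: [let@1] (4 == 3)
step 3: [delta@root] false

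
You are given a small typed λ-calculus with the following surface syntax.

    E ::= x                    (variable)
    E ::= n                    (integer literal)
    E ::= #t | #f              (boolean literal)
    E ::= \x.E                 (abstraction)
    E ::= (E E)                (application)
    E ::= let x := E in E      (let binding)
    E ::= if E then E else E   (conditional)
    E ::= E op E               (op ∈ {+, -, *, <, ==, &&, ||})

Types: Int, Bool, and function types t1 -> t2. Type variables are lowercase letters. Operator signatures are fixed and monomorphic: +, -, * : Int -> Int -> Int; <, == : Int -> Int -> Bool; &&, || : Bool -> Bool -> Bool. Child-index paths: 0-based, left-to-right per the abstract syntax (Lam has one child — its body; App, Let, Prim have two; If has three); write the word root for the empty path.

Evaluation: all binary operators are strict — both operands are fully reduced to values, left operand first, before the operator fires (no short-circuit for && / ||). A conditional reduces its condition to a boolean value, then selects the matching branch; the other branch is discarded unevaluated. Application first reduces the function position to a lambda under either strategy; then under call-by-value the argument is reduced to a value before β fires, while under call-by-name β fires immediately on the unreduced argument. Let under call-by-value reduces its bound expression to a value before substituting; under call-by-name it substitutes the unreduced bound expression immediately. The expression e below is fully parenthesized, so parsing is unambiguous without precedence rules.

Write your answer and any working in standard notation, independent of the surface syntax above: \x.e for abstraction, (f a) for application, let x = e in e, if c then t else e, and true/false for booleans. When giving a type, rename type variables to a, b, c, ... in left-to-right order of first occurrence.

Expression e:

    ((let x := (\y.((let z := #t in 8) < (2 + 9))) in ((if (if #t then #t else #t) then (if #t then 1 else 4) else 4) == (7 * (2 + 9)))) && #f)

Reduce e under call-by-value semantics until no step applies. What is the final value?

Answer: false

Working:
step 0: ((let x = (\y.((let z = true in 8) < (2 + 9))) in ((if (if true then true else true) then (if true then 1 else 4) else 4) == (7 * (2 + 9)))) && false)
step 1: [let@0] (((if (if true then true else true) then (if true then 1 else 4) else 4) == (7 * (2 + 9))) && false)
step 2: [if@0.0.0] (((if true then (if true then 1 else 4) else 4) == (7 * (2 + 9))) && false)
step 3: [if@0.0] (((if true then 1 else 4) == (7 * (2 + 9))) && false)
step 4: [if@0.0] ((1 == (7 * (2 + 9))) && false)
step 5: [delta@0.1.1] ((1 == (7 * 11)) && false)
step 6: [delta@0.1] ((1 == 77) && false)
step 7: [delta@0] (false && false)
step 8: [delta@root] false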